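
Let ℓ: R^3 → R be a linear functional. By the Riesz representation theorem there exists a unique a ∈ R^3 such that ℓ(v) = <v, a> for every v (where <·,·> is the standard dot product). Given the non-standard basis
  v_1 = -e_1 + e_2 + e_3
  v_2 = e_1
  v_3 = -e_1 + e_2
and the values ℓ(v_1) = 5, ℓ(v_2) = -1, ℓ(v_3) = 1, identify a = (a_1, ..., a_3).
a = (-1, 0, 4)

Write a = (a_1, ..., a_3) in the standard basis. For each basis vector v_i, ℓ(v_i) = <v_i, a> is a linear equation in the a_j's. Collect the n equations into a matrix system V a = ℓ, where row i of V is v_i (expressed in the standard basis). Since V is invertible (lower-triangular with 1s on the diagonal, up to permutation), solve by back-substitution:
  V =
[[-1, 1, 1],
 [1, 0, 0],
 [-1, 1, 0]]
  V a = (5, -1, 1)
Solving gives a = (-1, 0, 4).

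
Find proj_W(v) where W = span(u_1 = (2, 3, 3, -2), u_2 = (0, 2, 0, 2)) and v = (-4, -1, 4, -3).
proj_W(v) = (12/17, -19/17, 18/17, -49/17)

Set up U = [u_1 | ... | u_2] ∈ R^(4×2). The projector onto W = col(U) is P = U (U^T U)^(-1) U^T.
Compute U^T U =
  [26, 2]
  [2, 8],
and U^T v = (7, -8).
Solve U^T U · c = U^T v for the coefficients: c = (6/17, -37/34). The projection is proj_W(v) = U c.
Check: (v - proj_W(v)) · u_1 = 0  (should be 0).
Check: (v - proj_W(v)) · u_2 = 0  (should be 0).
Result: proj_W(v) = (12/17, -19/17, 18/17, -49/17).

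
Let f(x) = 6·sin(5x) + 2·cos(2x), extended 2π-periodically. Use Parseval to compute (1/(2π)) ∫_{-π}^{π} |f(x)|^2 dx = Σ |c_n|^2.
Σ |c_n|^2 = 20

Expand |f|^2 and use orthogonality of {sin(nx), cos(mx)} on [-π, π]:
  ∫_{-π}^{π} sin(nx)^2 dx = π, ∫ cos(mx)^2 dx = π, and cross terms integrate to 0.
So ∫_{-π}^{π} f(x)^2 dx = 6^2 · π + 2^2 · π = (36 + 4)π.
Divide by 2π: (36 + 4)/2 = 20.
By Parseval, this equals Σ |c_n|^2.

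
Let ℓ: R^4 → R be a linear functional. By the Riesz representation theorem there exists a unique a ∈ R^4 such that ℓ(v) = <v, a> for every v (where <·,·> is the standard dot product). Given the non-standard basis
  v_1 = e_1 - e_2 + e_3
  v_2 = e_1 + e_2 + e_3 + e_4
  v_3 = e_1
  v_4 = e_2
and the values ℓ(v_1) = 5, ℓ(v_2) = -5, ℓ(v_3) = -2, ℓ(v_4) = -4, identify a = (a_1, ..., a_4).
a = (-2, -4, 3, -2)

Write a = (a_1, ..., a_4) in the standard basis. For each basis vector v_i, ℓ(v_i) = <v_i, a> is a linear equation in the a_j's. Collect the n equations into a matrix system V a = ℓ, where row i of V is v_i (expressed in the standard basis). Since V is invertible (lower-triangular with 1s on the diagonal, up to permutation), solve by back-substitution:
  V =
[[1, -1, 1, 0],
 [1, 1, 1, 1],
 [1, 0, 0, 0],
 [0, 1, 0, 0]]
  V a = (5, -5, -2, -4)
Solving gives a = (-2, -4, 3, -2).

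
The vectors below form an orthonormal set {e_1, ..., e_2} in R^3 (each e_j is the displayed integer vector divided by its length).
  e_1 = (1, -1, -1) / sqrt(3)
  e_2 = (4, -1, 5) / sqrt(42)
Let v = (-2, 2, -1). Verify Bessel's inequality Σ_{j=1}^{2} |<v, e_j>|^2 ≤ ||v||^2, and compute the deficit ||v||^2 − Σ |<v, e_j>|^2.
Σ |<v, e_j>|^2 = 117/14; ||v||^2 = 9; deficit = 9/14

Write each e_j = u_j / sqrt(<u_j, u_j>) where u_j is the displayed integer vector. Then <v, e_j> = <v, u_j> / sqrt(<u_j, u_j>), so |<v, e_j>|^2 = <v, u_j>^2 / <u_j, u_j>.
Coefficients: <v, e_1> = -3/sqrt(3), <v, e_2> = -15/sqrt(42).
Square and sum: Σ |<v, e_j>|^2 = 117/14.
Compute ||v||^2 = v·v = 9.
Deficit = 9 − 117/14 = 9/14 ≥ 0, confirming Bessel's inequality. (The deficit equals ||v − Σ <v,e_j> e_j||^2, the squared distance from v to span{e_j}.)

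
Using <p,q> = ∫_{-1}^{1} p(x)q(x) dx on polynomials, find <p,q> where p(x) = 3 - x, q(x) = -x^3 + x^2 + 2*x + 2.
<p,q> = 196/15

Expand the product: p(x)·q(x) = x^4 - 4*x^3 + x^2 + 4*x + 6.
∫_{-1}^{1} of each monomial x^k gives [2/(k+1) if k even, 0 if k odd]. Integrating term-by-term (or equivalently evaluating the antiderivative F(x) = x^5/5 - x^4 + x^3/3 + 2*x^2 + 6*x at the endpoints):
  F(1) − F(−1) = 113/15 − (-83/15) = 196/15.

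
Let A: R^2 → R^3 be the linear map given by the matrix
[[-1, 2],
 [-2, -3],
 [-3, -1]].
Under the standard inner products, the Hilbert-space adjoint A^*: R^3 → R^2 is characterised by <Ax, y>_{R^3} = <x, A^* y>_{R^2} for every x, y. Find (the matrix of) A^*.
A^* = A^T =
[[-1, -2, -3],
 [2, -3, -1]]

For real matrices with standard dot products, the defining identity <Ax, y> = <x, A^* y> gives (Ax)^T y = x^T (A^*) y, i.e. x^T A^T y = x^T (A^*) y. Since this holds for all x, y, we must have A^* = A^T. Therefore
A^* =
[[-1, -2, -3],
 [2, -3, -1]].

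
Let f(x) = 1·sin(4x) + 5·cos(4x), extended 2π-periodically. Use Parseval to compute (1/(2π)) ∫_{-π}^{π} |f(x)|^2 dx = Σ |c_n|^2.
Σ |c_n|^2 = 13

Expand |f|^2 and use orthogonality of {sin(nx), cos(mx)} on [-π, π]:
  ∫_{-π}^{π} sin(nx)^2 dx = π, ∫ cos(mx)^2 dx = π, and cross terms integrate to 0.
So ∫_{-π}^{π} f(x)^2 dx = 1^2 · π + 5^2 · π = (1 + 25)π.
Divide by 2π: (1 + 25)/2 = 13.
By Parseval, this equals Σ |c_n|^2.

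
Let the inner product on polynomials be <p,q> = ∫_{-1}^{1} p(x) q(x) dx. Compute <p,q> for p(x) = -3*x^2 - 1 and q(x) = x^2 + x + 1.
<p,q> = -88/15

Expand the product: p(x)·q(x) = -3*x^4 - 3*x^3 - 4*x^2 - x - 1.
∫_{-1}^{1} of each monomial x^k gives [2/(k+1) if k even, 0 if k odd]. Integrating term-by-term (or equivalently evaluating the antiderivative F(x) = -3*x^5/5 - 3*x^4/4 - 4*x^3/3 - x^2/2 - x at the endpoints):
  F(1) − F(−1) = -251/60 − (101/60) = -88/15.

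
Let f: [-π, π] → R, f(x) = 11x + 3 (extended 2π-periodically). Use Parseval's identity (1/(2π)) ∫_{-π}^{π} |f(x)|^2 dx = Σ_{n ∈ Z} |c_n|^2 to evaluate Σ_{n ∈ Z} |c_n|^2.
Σ |c_n|^2 = 121π^2/3 + 9

Expand and integrate term by term over [-π, π]:
  ∫ (11x)^2 dx = 121·(2π^3/3); ∫ 2·11·(3)·x dx = 0 (odd integrand); ∫ 3^2 dx = 9·2π.
So (1/(2π)) ∫_{-π}^{π} (11x + 3)^2 dx = 121π^2/3 + 9 = 121π^2/3 + 9.
Parseval ⇒ Σ |c_n|^2 = 121π^2/3 + 9.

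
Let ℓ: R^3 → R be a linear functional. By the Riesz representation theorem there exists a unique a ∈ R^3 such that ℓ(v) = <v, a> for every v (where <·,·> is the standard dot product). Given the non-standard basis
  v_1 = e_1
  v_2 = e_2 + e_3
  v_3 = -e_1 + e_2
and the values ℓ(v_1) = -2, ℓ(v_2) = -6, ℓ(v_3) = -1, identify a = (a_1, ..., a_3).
a = (-2, -3, -3)

Write a = (a_1, ..., a_3) in the standard basis. For each basis vector v_i, ℓ(v_i) = <v_i, a> is a linear equation in the a_j's. Collect the n equations into a matrix system V a = ℓ, where row i of V is v_i (expressed in the standard basis). Since V is invertible (lower-triangular with 1s on the diagonal, up to permutation), solve by back-substitution:
  V =
[[1, 0, 0],
 [0, 1, 1],
 [-1, 1, 0]]
  V a = (-2, -6, -1)
Solving gives a = (-2, -3, -3).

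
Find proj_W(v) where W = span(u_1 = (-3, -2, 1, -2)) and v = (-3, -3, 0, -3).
proj_W(v) = (-7/2, -7/3, 7/6, -7/3)

Set up U = [u_1 | ... | u_1] ∈ R^(4×1). The projector onto W = col(U) is P = U (U^T U)^(-1) U^T.
Compute U^T U =
  [18],
and U^T v = (21).
Solve U^T U · c = U^T v for the coefficients: c = (7/6). The projection is proj_W(v) = U c.
Check: (v - proj_W(v)) · u_1 = 0  (should be 0).
Result: proj_W(v) = (-7/2, -7/3, 7/6, -7/3).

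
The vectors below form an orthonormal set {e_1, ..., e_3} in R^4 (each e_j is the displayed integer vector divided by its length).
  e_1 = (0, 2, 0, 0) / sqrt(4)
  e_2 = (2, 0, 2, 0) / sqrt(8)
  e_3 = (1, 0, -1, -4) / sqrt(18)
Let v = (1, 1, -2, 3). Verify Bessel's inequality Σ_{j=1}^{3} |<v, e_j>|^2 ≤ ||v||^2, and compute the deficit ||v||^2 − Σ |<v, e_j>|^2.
Σ |<v, e_j>|^2 = 6; ||v||^2 = 15; deficit = 9

Write each e_j = u_j / sqrt(<u_j, u_j>) where u_j is the displayed integer vector. Then <v, e_j> = <v, u_j> / sqrt(<u_j, u_j>), so |<v, e_j>|^2 = <v, u_j>^2 / <u_j, u_j>.
Coefficients: <v, e_1> = 2/sqrt(4), <v, e_2> = -2/sqrt(8), <v, e_3> = -9/sqrt(18).
Square and sum: Σ |<v, e_j>|^2 = 6.
Compute ||v||^2 = v·v = 15.
Deficit = 15 − 6 = 9 ≥ 0, confirming Bessel's inequality. (The deficit equals ||v − Σ <v,e_j> e_j||^2, the squared distance from v to span{e_j}.)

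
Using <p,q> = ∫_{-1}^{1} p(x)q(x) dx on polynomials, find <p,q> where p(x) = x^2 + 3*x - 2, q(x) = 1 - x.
<p,q> = -16/3

Expand the product: p(x)·q(x) = -x^3 - 2*x^2 + 5*x - 2.
∫_{-1}^{1} of each monomial x^k gives [2/(k+1) if k even, 0 if k odd]. Integrating term-by-term (or equivalently evaluating the antiderivative F(x) = -x^4/4 - 2*x^3/3 + 5*x^2/2 - 2*x at the endpoints):
  F(1) − F(−1) = -5/12 − (59/12) = -16/3.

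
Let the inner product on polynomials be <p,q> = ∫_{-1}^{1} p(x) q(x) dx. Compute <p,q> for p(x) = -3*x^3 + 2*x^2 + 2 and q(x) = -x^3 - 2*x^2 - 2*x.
<p,q> = -106/105

Expand the product: p(x)·q(x) = 3*x^6 + 4*x^5 + 2*x^4 - 6*x^3 - 4*x^2 - 4*x.
∫_{-1}^{1} of each monomial x^k gives [2/(k+1) if k even, 0 if k odd]. Integrating term-by-term (or equivalently evaluating the antiderivative F(x) = 3*x^7/7 + 2*x^6/3 + 2*x^5/5 - 3*x^4/2 - 4*x^3/3 - 2*x^2 at the endpoints):
  F(1) − F(−1) = -701/210 − (-163/70) = -106/105.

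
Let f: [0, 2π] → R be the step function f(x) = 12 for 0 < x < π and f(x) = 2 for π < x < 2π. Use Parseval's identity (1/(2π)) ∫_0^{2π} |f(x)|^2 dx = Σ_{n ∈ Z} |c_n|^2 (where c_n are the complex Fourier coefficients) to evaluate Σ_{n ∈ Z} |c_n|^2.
Σ |c_n|^2 = 74

Parseval equates the L^2 energy of f (normalised by 1/(2π)) with the ℓ^2 sum of its Fourier coefficients: (1/(2π)) ∫_0^{2π} |f|^2 = Σ |c_n|^2.
Compute the left side: (1/(2π)) [∫_0^π 12^2 dx + ∫_π^{2π} 2^2 dx] = (1/(2π)) · (144π + 4π) = (144 + 4)/2 = 74.
So Σ_{n ∈ Z} |c_n|^2 = 74.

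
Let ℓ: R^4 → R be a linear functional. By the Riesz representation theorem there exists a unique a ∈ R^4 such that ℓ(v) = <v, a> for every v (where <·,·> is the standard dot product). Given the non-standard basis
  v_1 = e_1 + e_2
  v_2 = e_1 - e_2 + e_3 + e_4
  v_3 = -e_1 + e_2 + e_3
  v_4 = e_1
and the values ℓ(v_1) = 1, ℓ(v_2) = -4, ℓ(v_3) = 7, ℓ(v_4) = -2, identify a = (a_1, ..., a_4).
a = (-2, 3, 2, -1)

Write a = (a_1, ..., a_4) in the standard basis. For each basis vector v_i, ℓ(v_i) = <v_i, a> is a linear equation in the a_j's. Collect the n equations into a matrix system V a = ℓ, where row i of V is v_i (expressed in the standard basis). Since V is invertible (lower-triangular with 1s on the diagonal, up to permutation), solve by back-substitution:
  V =
[[1, 1, 0, 0],
 [1, -1, 1, 1],
 [-1, 1, 1, 0],
 [1, 0, 0, 0]]
  V a = (1, -4, 7, -2)
Solving gives a = (-2, 3, 2, -1).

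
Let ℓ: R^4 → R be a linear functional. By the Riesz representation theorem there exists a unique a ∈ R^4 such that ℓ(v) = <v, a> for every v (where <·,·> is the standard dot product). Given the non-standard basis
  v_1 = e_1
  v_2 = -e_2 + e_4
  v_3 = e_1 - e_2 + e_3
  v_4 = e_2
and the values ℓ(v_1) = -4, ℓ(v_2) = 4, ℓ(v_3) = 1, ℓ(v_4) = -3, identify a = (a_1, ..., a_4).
a = (-4, -3, 2, 1)

Write a = (a_1, ..., a_4) in the standard basis. For each basis vector v_i, ℓ(v_i) = <v_i, a> is a linear equation in the a_j's. Collect the n equations into a matrix system V a = ℓ, where row i of V is v_i (expressed in the standard basis). Since V is invertible (lower-triangular with 1s on the diagonal, up to permutation), solve by back-substitution:
  V =
[[1, 0, 0, 0],
 [0, -1, 0, 1],
 [1, -1, 1, 0],
 [0, 1, 0, 0]]
  V a = (-4, 4, 1, -3)
Solving gives a = (-4, -3, 2, 1).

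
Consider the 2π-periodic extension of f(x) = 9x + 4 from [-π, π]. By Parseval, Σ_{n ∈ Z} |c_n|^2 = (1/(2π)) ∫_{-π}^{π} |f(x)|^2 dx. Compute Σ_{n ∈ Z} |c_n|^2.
Σ |c_n|^2 = 27π^2 + 16

Expand and integrate term by term over [-π, π]:
  ∫ (9x)^2 dx = 81·(2π^3/3); ∫ 2·9·(4)·x dx = 0 (odd integrand); ∫ 4^2 dx = 16·2π.
So (1/(2π)) ∫_{-π}^{π} (9x + 4)^2 dx = 81π^2/3 + 16 = 27π^2 + 16.
Parseval ⇒ Σ |c_n|^2 = 27π^2 + 16.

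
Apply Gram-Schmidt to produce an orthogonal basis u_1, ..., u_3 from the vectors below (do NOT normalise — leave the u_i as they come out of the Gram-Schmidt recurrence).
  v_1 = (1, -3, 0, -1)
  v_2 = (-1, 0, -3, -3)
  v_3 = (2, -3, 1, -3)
Orthogonal basis:
  u_1 = (1, -3, 0, -1)
  u_2 = (-13/11, 6/11, -3, -31/11)
  u_3 = (168/205, 159/205, 253/205, -309/205)

Apply the Gram-Schmidt recurrence
  u_1 = v_1
  u_i = v_i − Σ_{j<i} ((v_i · u_j) / (u_j · u_j)) · u_j.

Step by step this gives:
  u_1 = (1, -3, 0, -1)
  u_2 = (-13/11, 6/11, -3, -31/11)
  u_3 = (168/205, 159/205, 253/205, -309/205)

Orthogonality check:
  u_2 · u_1 = 0 (should be 0)
  u_3 · u_1 = 0 (should be 0)
  u_3 · u_2 = 0 (should be 0)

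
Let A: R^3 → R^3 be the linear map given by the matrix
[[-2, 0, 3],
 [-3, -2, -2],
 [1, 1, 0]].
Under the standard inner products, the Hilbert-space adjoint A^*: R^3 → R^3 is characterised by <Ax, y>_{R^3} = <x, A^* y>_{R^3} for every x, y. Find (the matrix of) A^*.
A^* = A^T =
[[-2, -3, 1],
 [0, -2, 1],
 [3, -2, 0]]

For real matrices with standard dot products, the defining identity <Ax, y> = <x, A^* y> gives (Ax)^T y = x^T (A^*) y, i.e. x^T A^T y = x^T (A^*) y. Since this holds for all x, y, we must have A^* = A^T. Therefore
A^* =
[[-2, -3, 1],
 [0, -2, 1],
 [3, -2, 0]].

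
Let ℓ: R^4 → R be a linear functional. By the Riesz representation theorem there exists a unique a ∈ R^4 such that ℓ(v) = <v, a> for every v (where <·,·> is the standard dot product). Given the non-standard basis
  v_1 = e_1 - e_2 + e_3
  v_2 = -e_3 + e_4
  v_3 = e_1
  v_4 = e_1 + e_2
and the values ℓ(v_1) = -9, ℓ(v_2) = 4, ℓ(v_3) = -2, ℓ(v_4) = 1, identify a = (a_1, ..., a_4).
a = (-2, 3, -4, 0)

Write a = (a_1, ..., a_4) in the standard basis. For each basis vector v_i, ℓ(v_i) = <v_i, a> is a linear equation in the a_j's. Collect the n equations into a matrix system V a = ℓ, where row i of V is v_i (expressed in the standard basis). Since V is invertible (lower-triangular with 1s on the diagonal, up to permutation), solve by back-substitution:
  V =
[[1, -1, 1, 0],
 [0, 0, -1, 1],
 [1, 0, 0, 0],
 [1, 1, 0, 0]]
  V a = (-9, 4, -2, 1)
Solving gives a = (-2, 3, -4, 0).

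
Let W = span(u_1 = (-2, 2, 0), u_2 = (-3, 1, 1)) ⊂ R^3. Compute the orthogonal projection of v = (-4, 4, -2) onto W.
proj_W(v) = (-10/3, 14/3, -2/3)

Set up U = [u_1 | ... | u_2] ∈ R^(3×2). The projector onto W = col(U) is P = U (U^T U)^(-1) U^T.
Compute U^T U =
  [8, 8]
  [8, 11],
and U^T v = (16, 14).
Solve U^T U · c = U^T v for the coefficients: c = (8/3, -2/3). The projection is proj_W(v) = U c.
Check: (v - proj_W(v)) · u_1 = 0  (should be 0).
Check: (v - proj_W(v)) · u_2 = 0  (should be 0).
Result: proj_W(v) = (-10/3, 14/3, -2/3).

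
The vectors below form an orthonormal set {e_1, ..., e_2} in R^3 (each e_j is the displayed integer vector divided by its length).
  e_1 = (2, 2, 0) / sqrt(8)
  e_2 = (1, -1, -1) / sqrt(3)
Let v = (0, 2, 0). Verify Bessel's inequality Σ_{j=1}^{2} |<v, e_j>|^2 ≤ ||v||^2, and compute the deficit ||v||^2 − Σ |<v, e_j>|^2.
Σ |<v, e_j>|^2 = 10/3; ||v||^2 = 4; deficit = 2/3

Write each e_j = u_j / sqrt(<u_j, u_j>) where u_j is the displayed integer vector. Then <v, e_j> = <v, u_j> / sqrt(<u_j, u_j>), so |<v, e_j>|^2 = <v, u_j>^2 / <u_j, u_j>.
Coefficients: <v, e_1> = 4/sqrt(8), <v, e_2> = -2/sqrt(3).
Square and sum: Σ |<v, e_j>|^2 = 10/3.
Compute ||v||^2 = v·v = 4.
Deficit = 4 − 10/3 = 2/3 ≥ 0, confirming Bessel's inequality. (The deficit equals ||v − Σ <v,e_j> e_j||^2, the squared distance from v to span{e_j}.)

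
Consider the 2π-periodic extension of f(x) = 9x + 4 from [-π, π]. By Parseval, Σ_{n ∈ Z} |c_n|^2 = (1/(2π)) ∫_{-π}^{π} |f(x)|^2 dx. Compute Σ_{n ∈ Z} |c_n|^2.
Σ |c_n|^2 = 27π^2 + 16

Expand and integrate term by term over [-π, π]:
  ∫ (9x)^2 dx = 81·(2π^3/3); ∫ 2·9·(4)·x dx = 0 (odd integrand); ∫ 4^2 dx = 16·2π.
So (1/(2π)) ∫_{-π}^{π} (9x + 4)^2 dx = 81π^2/3 + 16 = 27π^2 + 16.
Parseval ⇒ Σ |c_n|^2 = 27π^2 + 16.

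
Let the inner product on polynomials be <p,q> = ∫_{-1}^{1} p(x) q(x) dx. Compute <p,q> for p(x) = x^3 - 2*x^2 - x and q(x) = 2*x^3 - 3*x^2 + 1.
<p,q> = 88/105

Expand the product: p(x)·q(x) = 2*x^6 - 7*x^5 + 4*x^4 + 4*x^3 - 2*x^2 - x.
∫_{-1}^{1} of each monomial x^k gives [2/(k+1) if k even, 0 if k odd]. Integrating term-by-term (or equivalently evaluating the antiderivative F(x) = 2*x^7/7 - 7*x^6/6 + 4*x^5/5 + x^4 - 2*x^3/3 - x^2/2 at the endpoints):
  F(1) − F(−1) = -26/105 − (-38/35) = 88/105.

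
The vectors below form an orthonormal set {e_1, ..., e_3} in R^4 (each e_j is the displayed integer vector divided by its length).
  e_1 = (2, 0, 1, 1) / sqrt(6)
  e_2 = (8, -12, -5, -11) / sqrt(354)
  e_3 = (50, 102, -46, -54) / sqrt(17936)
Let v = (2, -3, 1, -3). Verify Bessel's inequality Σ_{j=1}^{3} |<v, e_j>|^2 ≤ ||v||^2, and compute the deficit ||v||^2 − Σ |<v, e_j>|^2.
Σ |<v, e_j>|^2 = 1459/76; ||v||^2 = 23; deficit = 289/76

Write each e_j = u_j / sqrt(<u_j, u_j>) where u_j is the displayed integer vector. Then <v, e_j> = <v, u_j> / sqrt(<u_j, u_j>), so |<v, e_j>|^2 = <v, u_j>^2 / <u_j, u_j>.
Coefficients: <v, e_1> = 2/sqrt(6), <v, e_2> = 80/sqrt(354), <v, e_3> = -90/sqrt(17936).
Square and sum: Σ |<v, e_j>|^2 = 1459/76.
Compute ||v||^2 = v·v = 23.
Deficit = 23 − 1459/76 = 289/76 ≥ 0, confirming Bessel's inequality. (The deficit equals ||v − Σ <v,e_j> e_j||^2, the squared distance from v to span{e_j}.)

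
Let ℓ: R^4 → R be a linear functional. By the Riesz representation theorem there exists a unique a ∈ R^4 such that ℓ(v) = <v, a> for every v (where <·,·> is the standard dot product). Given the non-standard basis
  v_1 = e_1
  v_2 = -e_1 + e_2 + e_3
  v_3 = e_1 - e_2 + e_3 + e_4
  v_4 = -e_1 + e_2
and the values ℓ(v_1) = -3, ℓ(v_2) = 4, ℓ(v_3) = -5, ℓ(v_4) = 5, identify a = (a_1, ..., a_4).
a = (-3, 2, -1, 1)

Write a = (a_1, ..., a_4) in the standard basis. For each basis vector v_i, ℓ(v_i) = <v_i, a> is a linear equation in the a_j's. Collect the n equations into a matrix system V a = ℓ, where row i of V is v_i (expressed in the standard basis). Since V is invertible (lower-triangular with 1s on the diagonal, up to permutation), solve by back-substitution:
  V =
[[1, 0, 0, 0],
 [-1, 1, 1, 0],
 [1, -1, 1, 1],
 [-1, 1, 0, 0]]
  V a = (-3, 4, -5, 5)
Solving gives a = (-3, 2, -1, 1).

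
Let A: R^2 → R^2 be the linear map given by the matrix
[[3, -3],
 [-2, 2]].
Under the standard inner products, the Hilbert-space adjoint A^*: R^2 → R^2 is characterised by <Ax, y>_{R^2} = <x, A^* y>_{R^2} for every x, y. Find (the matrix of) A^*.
A^* = A^T =
[[3, -2],
 [-3, 2]]

For real matrices with standard dot products, the defining identity <Ax, y> = <x, A^* y> gives (Ax)^T y = x^T (A^*) y, i.e. x^T A^T y = x^T (A^*) y. Since this holds for all x, y, we must have A^* = A^T. Therefore
A^* =
[[3, -2],
 [-3, 2]].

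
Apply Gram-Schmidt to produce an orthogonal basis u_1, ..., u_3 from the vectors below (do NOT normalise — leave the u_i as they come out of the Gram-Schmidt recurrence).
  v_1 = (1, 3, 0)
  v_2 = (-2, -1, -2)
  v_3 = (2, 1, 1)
Orthogonal basis:
  u_1 = (1, 3, 0)
  u_2 = (-3/2, 1/2, -2)
  u_3 = (6/13, -2/13, -5/13)

Apply the Gram-Schmidt recurrence
  u_1 = v_1
  u_i = v_i − Σ_{j<i} ((v_i · u_j) / (u_j · u_j)) · u_j.

Step by step this gives:
  u_1 = (1, 3, 0)
  u_2 = (-3/2, 1/2, -2)
  u_3 = (6/13, -2/13, -5/13)

Orthogonality check:
  u_2 · u_1 = 0 (should be 0)
  u_3 · u_1 = 0 (should be 0)
  u_3 · u_2 = 0 (should be 0)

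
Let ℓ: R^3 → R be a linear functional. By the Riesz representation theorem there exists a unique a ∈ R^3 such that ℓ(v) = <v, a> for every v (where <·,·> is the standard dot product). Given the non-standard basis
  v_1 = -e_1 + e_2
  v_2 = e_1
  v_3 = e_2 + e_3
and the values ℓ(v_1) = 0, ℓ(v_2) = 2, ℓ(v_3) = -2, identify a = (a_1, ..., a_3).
a = (2, 2, -4)

Write a = (a_1, ..., a_3) in the standard basis. For each basis vector v_i, ℓ(v_i) = <v_i, a> is a linear equation in the a_j's. Collect the n equations into a matrix system V a = ℓ, where row i of V is v_i (expressed in the standard basis). Since V is invertible (lower-triangular with 1s on the diagonal, up to permutation), solve by back-substitution:
  V =
[[-1, 1, 0],
 [1, 0, 0],
 [0, 1, 1]]
  V a = (0, 2, -2)
Solving gives a = (2, 2, -4).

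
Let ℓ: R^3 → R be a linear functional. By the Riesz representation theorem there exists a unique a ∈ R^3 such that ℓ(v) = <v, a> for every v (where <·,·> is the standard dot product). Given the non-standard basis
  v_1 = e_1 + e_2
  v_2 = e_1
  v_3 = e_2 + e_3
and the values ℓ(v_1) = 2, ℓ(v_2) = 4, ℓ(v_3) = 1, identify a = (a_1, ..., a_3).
a = (4, -2, 3)

Write a = (a_1, ..., a_3) in the standard basis. For each basis vector v_i, ℓ(v_i) = <v_i, a> is a linear equation in the a_j's. Collect the n equations into a matrix system V a = ℓ, where row i of V is v_i (expressed in the standard basis). Since V is invertible (lower-triangular with 1s on the diagonal, up to permutation), solve by back-substitution:
  V =
[[1, 1, 0],
 [1, 0, 0],
 [0, 1, 1]]
  V a = (2, 4, 1)
Solving gives a = (4, -2, 3).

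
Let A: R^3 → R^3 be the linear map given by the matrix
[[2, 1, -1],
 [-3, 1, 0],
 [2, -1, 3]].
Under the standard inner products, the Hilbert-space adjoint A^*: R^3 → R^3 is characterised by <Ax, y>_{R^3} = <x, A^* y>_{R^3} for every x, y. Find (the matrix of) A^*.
A^* = A^T =
[[2, -3, 2],
 [1, 1, -1],
 [-1, 0, 3]]

For real matrices with standard dot products, the defining identity <Ax, y> = <x, A^* y> gives (Ax)^T y = x^T (A^*) y, i.e. x^T A^T y = x^T (A^*) y. Since this holds for all x, y, we must have A^* = A^T. Therefore
A^* =
[[2, -3, 2],
 [1, 1, -1],
 [-1, 0, 3]].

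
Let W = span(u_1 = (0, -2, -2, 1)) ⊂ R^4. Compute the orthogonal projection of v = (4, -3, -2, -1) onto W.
proj_W(v) = (0, -2, -2, 1)

Set up U = [u_1 | ... | u_1] ∈ R^(4×1). The projector onto W = col(U) is P = U (U^T U)^(-1) U^T.
Compute U^T U =
  [9],
and U^T v = (9).
Solve U^T U · c = U^T v for the coefficients: c = (1). The projection is proj_W(v) = U c.
Check: (v - proj_W(v)) · u_1 = 0  (should be 0).
Result: proj_W(v) = (0, -2, -2, 1).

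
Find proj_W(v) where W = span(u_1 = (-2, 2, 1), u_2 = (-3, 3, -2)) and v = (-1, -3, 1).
proj_W(v) = (1, -1, 1)

Set up U = [u_1 | ... | u_2] ∈ R^(3×2). The projector onto W = col(U) is P = U (U^T U)^(-1) U^T.
Compute U^T U =
  [9, 10]
  [10, 22],
and U^T v = (-3, -8).
Solve U^T U · c = U^T v for the coefficients: c = (1/7, -3/7). The projection is proj_W(v) = U c.
Check: (v - proj_W(v)) · u_1 = 0  (should be 0).
Check: (v - proj_W(v)) · u_2 = 0  (should be 0).
Result: proj_W(v) = (1, -1, 1).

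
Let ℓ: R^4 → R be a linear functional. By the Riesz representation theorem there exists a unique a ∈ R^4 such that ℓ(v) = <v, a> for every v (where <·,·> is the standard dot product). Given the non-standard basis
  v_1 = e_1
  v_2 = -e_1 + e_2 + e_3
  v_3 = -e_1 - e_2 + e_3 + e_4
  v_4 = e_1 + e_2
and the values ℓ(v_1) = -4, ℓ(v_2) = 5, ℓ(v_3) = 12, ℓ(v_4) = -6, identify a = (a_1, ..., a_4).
a = (-4, -2, 3, 3)

Write a = (a_1, ..., a_4) in the standard basis. For each basis vector v_i, ℓ(v_i) = <v_i, a> is a linear equation in the a_j's. Collect the n equations into a matrix system V a = ℓ, where row i of V is v_i (expressed in the standard basis). Since V is invertible (lower-triangular with 1s on the diagonal, up to permutation), solve by back-substitution:
  V =
[[1, 0, 0, 0],
 [-1, 1, 1, 0],
 [-1, -1, 1, 1],
 [1, 1, 0, 0]]
  V a = (-4, 5, 12, -6)
Solving gives a = (-4, -2, 3, 3).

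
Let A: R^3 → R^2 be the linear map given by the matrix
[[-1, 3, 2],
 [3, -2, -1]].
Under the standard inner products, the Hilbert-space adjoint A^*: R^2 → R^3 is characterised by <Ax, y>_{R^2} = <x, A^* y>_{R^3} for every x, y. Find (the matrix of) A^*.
A^* = A^T =
[[-1, 3],
 [3, -2],
 [2, -1]]

For real matrices with standard dot products, the defining identity <Ax, y> = <x, A^* y> gives (Ax)^T y = x^T (A^*) y, i.e. x^T A^T y = x^T (A^*) y. Since this holds for all x, y, we must have A^* = A^T. Therefore
A^* =
[[-1, 3],
 [3, -2],
 [2, -1]].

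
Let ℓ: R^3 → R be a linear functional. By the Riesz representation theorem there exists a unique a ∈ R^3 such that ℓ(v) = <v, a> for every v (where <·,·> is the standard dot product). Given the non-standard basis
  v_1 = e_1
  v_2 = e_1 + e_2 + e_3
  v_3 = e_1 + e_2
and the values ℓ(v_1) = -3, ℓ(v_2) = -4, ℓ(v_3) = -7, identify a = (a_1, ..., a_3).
a = (-3, -4, 3)

Write a = (a_1, ..., a_3) in the standard basis. For each basis vector v_i, ℓ(v_i) = <v_i, a> is a linear equation in the a_j's. Collect the n equations into a matrix system V a = ℓ, where row i of V is v_i (expressed in the standard basis). Since V is invertible (lower-triangular with 1s on the diagonal, up to permutation), solve by back-substitution:
  V =
[[1, 0, 0],
 [1, 1, 1],
 [1, 1, 0]]
  V a = (-3, -4, -7)
Solving gives a = (-3, -4, 3).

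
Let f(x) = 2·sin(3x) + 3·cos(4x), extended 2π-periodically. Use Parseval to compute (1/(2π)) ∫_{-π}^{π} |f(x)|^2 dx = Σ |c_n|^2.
Σ |c_n|^2 = 13/2

Expand |f|^2 and use orthogonality of {sin(nx), cos(mx)} on [-π, π]:
  ∫_{-π}^{π} sin(nx)^2 dx = π, ∫ cos(mx)^2 dx = π, and cross terms integrate to 0.
So ∫_{-π}^{π} f(x)^2 dx = 2^2 · π + 3^2 · π = (4 + 9)π.
Divide by 2π: (4 + 9)/2 = 13/2.
By Parseval, this equals Σ |c_n|^2.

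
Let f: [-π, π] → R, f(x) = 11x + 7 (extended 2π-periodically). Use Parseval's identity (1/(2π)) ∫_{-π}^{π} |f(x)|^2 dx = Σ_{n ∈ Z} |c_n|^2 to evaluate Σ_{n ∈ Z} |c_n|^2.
Σ |c_n|^2 = 121π^2/3 + 49

Expand and integrate term by term over [-π, π]:
  ∫ (11x)^2 dx = 121·(2π^3/3); ∫ 2·11·(7)·x dx = 0 (odd integrand); ∫ 7^2 dx = 49·2π.
So (1/(2π)) ∫_{-π}^{π} (11x + 7)^2 dx = 121π^2/3 + 49 = 121π^2/3 + 49.
Parseval ⇒ Σ |c_n|^2 = 121π^2/3 + 49.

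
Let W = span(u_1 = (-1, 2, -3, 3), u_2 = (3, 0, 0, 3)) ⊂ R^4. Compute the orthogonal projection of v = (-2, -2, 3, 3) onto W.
proj_W(v) = (11/14, -2/7, 3/7, 3/14)

Set up U = [u_1 | ... | u_2] ∈ R^(4×2). The projector onto W = col(U) is P = U (U^T U)^(-1) U^T.
Compute U^T U =
  [23, 6]
  [6, 18],
and U^T v = (-2, 3).
Solve U^T U · c = U^T v for the coefficients: c = (-1/7, 3/14). The projection is proj_W(v) = U c.
Check: (v - proj_W(v)) · u_1 = 0  (should be 0).
Check: (v - proj_W(v)) · u_2 = 0  (should be 0).
Result: proj_W(v) = (11/14, -2/7, 3/7, 3/14).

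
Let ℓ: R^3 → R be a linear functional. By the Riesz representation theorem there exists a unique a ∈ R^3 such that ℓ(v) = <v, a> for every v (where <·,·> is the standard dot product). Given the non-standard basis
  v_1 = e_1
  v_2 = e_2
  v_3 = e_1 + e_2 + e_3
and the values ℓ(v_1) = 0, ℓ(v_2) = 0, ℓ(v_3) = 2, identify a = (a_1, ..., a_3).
a = (0, 0, 2)

Write a = (a_1, ..., a_3) in the standard basis. For each basis vector v_i, ℓ(v_i) = <v_i, a> is a linear equation in the a_j's. Collect the n equations into a matrix system V a = ℓ, where row i of V is v_i (expressed in the standard basis). Since V is invertible (lower-triangular with 1s on the diagonal, up to permutation), solve by back-substitution:
  V =
[[1, 0, 0],
 [0, 1, 0],
 [1, 1, 1]]
  V a = (0, 0, 2)
Solving gives a = (0, 0, 2).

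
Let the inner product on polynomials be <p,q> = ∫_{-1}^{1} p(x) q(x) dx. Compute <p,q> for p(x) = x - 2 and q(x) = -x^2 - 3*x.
<p,q> = -2/3

Expand the product: p(x)·q(x) = -x^3 - x^2 + 6*x.
∫_{-1}^{1} of each monomial x^k gives [2/(k+1) if k even, 0 if k odd]. Integrating term-by-term (or equivalently evaluating the antiderivative F(x) = -x^4/4 - x^3/3 + 3*x^2 at the endpoints):
  F(1) − F(−1) = 29/12 − (37/12) = -2/3.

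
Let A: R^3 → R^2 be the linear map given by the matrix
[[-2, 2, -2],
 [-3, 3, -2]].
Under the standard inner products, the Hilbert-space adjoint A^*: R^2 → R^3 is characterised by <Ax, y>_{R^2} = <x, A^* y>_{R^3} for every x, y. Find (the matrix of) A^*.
A^* = A^T =
[[-2, -3],
 [2, 3],
 [-2, -2]]

For real matrices with standard dot products, the defining identity <Ax, y> = <x, A^* y> gives (Ax)^T y = x^T (A^*) y, i.e. x^T A^T y = x^T (A^*) y. Since this holds for all x, y, we must have A^* = A^T. Therefore
A^* =
[[-2, -3],
 [2, 3],
 [-2, -2]].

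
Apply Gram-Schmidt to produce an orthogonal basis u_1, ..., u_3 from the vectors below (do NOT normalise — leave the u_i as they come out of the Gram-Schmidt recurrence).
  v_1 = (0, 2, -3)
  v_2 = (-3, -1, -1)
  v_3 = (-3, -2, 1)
Orthogonal basis:
  u_1 = (0, 2, -3)
  u_2 = (-3, -15/13, -10/13)
  u_3 = (-15/142, 27/142, 9/71)

Apply the Gram-Schmidt recurrence
  u_1 = v_1
  u_i = v_i − Σ_{j<i} ((v_i · u_j) / (u_j · u_j)) · u_j.

Step by step this gives:
  u_1 = (0, 2, -3)
  u_2 = (-3, -15/13, -10/13)
  u_3 = (-15/142, 27/142, 9/71)

Orthogonality check:
  u_2 · u_1 = 0 (should be 0)
  u_3 · u_1 = 0 (should be 0)
  u_3 · u_2 = 0 (should be 0)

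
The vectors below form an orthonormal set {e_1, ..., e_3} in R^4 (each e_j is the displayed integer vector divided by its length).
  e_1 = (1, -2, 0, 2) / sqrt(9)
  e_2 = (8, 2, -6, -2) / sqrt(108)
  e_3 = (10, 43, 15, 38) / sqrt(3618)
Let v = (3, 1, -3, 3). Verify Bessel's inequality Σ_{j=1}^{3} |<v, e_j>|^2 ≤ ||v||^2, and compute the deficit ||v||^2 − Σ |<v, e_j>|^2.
Σ |<v, e_j>|^2 = 1634/67; ||v||^2 = 28; deficit = 242/67

Write each e_j = u_j / sqrt(<u_j, u_j>) where u_j is the displayed integer vector. Then <v, e_j> = <v, u_j> / sqrt(<u_j, u_j>), so |<v, e_j>|^2 = <v, u_j>^2 / <u_j, u_j>.
Coefficients: <v, e_1> = 7/sqrt(9), <v, e_2> = 38/sqrt(108), <v, e_3> = 142/sqrt(3618).
Square and sum: Σ |<v, e_j>|^2 = 1634/67.
Compute ||v||^2 = v·v = 28.
Deficit = 28 − 1634/67 = 242/67 ≥ 0, confirming Bessel's inequality. (The deficit equals ||v − Σ <v,e_j> e_j||^2, the squared distance from v to span{e_j}.)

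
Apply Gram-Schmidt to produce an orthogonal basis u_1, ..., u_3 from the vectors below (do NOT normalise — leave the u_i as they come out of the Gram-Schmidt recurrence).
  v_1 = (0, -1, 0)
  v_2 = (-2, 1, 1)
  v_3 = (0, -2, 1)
Orthogonal basis:
  u_1 = (0, -1, 0)
  u_2 = (-2, 0, 1)
  u_3 = (2/5, 0, 4/5)

Apply the Gram-Schmidt recurrence
  u_1 = v_1
  u_i = v_i − Σ_{j<i} ((v_i · u_j) / (u_j · u_j)) · u_j.

Step by step this gives:
  u_1 = (0, -1, 0)
  u_2 = (-2, 0, 1)
  u_3 = (2/5, 0, 4/5)

Orthogonality check:
  u_2 · u_1 = 0 (should be 0)
  u_3 · u_1 = 0 (should be 0)
  u_3 · u_2 = 0 (should be 0)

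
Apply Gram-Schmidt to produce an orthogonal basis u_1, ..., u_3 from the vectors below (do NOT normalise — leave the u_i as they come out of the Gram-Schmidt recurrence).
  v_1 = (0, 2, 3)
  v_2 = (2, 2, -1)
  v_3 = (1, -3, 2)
Orthogonal basis:
  u_1 = (0, 2, 3)
  u_2 = (2, 24/13, -16/13)
  u_3 = (68/29, -51/29, 34/29)

Apply the Gram-Schmidt recurrence
  u_1 = v_1
  u_i = v_i − Σ_{j<i} ((v_i · u_j) / (u_j · u_j)) · u_j.

Step by step this gives:
  u_1 = (0, 2, 3)
  u_2 = (2, 24/13, -16/13)
  u_3 = (68/29, -51/29, 34/29)

Orthogonality check:
  u_2 · u_1 = 0 (should be 0)
  u_3 · u_1 = 0 (should be 0)
  u_3 · u_2 = 0 (should be 0)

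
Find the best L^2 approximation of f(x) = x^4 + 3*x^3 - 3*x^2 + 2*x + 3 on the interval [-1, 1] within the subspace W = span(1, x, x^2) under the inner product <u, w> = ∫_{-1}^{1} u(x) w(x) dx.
g(x) = -15*x^2/7 + 19*x/5 + 102/35

The best approximation g ∈ W is the orthogonal projection of f onto W. Writing g = a_0 + a_1 x + a_2 x^2, the coefficients solve the normal equations G · a = b where
  G_{ij} = <φ_i, φ_j> and b_i = <f, φ_i>, with φ_0 = 1, φ_1 = x, φ_2 = x^2.
G =
  [2, 0, 2/3]
  [0, 2/3, 0]
  [2/3, 0, 2/5],
b = (22/5, 38/15, 38/35).
Solving gives a_0 = 102/35, a_1 = 19/5, a_2 = -15/7, so
  g(x) = -15*x^2/7 + 19*x/5 + 102/35.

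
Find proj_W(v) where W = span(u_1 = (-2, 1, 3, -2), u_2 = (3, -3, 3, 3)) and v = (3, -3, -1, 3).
proj_W(v) = (55/17, -41/17, -15/17, 55/17)

Set up U = [u_1 | ... | u_2] ∈ R^(4×2). The projector onto W = col(U) is P = U (U^T U)^(-1) U^T.
Compute U^T U =
  [18, -6]
  [-6, 36],
and U^T v = (-18, 24).
Solve U^T U · c = U^T v for the coefficients: c = (-14/17, 9/17). The projection is proj_W(v) = U c.
Check: (v - proj_W(v)) · u_1 = 0  (should be 0).
Check: (v - proj_W(v)) · u_2 = 0  (should be 0).
Result: proj_W(v) = (55/17, -41/17, -15/17, 55/17).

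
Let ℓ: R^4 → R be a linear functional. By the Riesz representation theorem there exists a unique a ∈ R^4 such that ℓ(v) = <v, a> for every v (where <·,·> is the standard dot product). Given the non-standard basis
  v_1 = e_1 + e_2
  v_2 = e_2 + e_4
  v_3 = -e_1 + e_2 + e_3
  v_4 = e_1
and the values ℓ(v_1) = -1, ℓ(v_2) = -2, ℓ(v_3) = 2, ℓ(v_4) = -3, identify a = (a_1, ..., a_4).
a = (-3, 2, -3, -4)

Write a = (a_1, ..., a_4) in the standard basis. For each basis vector v_i, ℓ(v_i) = <v_i, a> is a linear equation in the a_j's. Collect the n equations into a matrix system V a = ℓ, where row i of V is v_i (expressed in the standard basis). Since V is invertible (lower-triangular with 1s on the diagonal, up to permutation), solve by back-substitution:
  V =
[[1, 1, 0, 0],
 [0, 1, 0, 1],
 [-1, 1, 1, 0],
 [1, 0, 0, 0]]
  V a = (-1, -2, 2, -3)
Solving gives a = (-3, 2, -3, -4).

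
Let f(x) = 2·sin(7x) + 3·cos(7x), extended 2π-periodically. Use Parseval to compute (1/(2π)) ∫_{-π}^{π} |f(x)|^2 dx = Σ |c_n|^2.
Σ |c_n|^2 = 13/2

Expand |f|^2 and use orthogonality of {sin(nx), cos(mx)} on [-π, π]:
  ∫_{-π}^{π} sin(nx)^2 dx = π, ∫ cos(mx)^2 dx = π, and cross terms integrate to 0.
So ∫_{-π}^{π} f(x)^2 dx = 2^2 · π + 3^2 · π = (4 + 9)π.
Divide by 2π: (4 + 9)/2 = 13/2.
By Parseval, this equals Σ |c_n|^2.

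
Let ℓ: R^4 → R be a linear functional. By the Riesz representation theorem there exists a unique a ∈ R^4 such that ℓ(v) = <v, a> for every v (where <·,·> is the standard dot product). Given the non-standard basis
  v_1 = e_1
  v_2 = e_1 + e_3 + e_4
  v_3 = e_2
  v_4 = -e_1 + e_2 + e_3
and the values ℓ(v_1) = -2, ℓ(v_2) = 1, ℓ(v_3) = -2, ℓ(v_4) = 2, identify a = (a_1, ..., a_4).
a = (-2, -2, 2, 1)

Write a = (a_1, ..., a_4) in the standard basis. For each basis vector v_i, ℓ(v_i) = <v_i, a> is a linear equation in the a_j's. Collect the n equations into a matrix system V a = ℓ, where row i of V is v_i (expressed in the standard basis). Since V is invertible (lower-triangular with 1s on the diagonal, up to permutation), solve by back-substitution:
  V =
[[1, 0, 0, 0],
 [1, 0, 1, 1],
 [0, 1, 0, 0],
 [-1, 1, 1, 0]]
  V a = (-2, 1, -2, 2)
Solving gives a = (-2, -2, 2, 1).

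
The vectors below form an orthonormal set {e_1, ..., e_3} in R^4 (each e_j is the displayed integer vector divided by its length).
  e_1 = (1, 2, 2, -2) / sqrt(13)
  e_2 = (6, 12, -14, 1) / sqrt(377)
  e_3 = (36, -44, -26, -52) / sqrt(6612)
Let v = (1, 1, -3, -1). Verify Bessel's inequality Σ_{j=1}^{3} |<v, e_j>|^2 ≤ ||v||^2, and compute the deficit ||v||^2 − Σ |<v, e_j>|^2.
Σ |<v, e_j>|^2 = 659/57; ||v||^2 = 12; deficit = 25/57

Write each e_j = u_j / sqrt(<u_j, u_j>) where u_j is the displayed integer vector. Then <v, e_j> = <v, u_j> / sqrt(<u_j, u_j>), so |<v, e_j>|^2 = <v, u_j>^2 / <u_j, u_j>.
Coefficients: <v, e_1> = -1/sqrt(13), <v, e_2> = 59/sqrt(377), <v, e_3> = 122/sqrt(6612).
Square and sum: Σ |<v, e_j>|^2 = 659/57.
Compute ||v||^2 = v·v = 12.
Deficit = 12 − 659/57 = 25/57 ≥ 0, confirming Bessel's inequality. (The deficit equals ||v − Σ <v,e_j> e_j||^2, the squared distance from v to span{e_j}.)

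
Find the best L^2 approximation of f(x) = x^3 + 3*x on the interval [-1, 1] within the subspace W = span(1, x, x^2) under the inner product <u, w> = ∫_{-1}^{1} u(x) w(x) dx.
g(x) = 18*x/5

The best approximation g ∈ W is the orthogonal projection of f onto W. Writing g = a_0 + a_1 x + a_2 x^2, the coefficients solve the normal equations G · a = b where
  G_{ij} = <φ_i, φ_j> and b_i = <f, φ_i>, with φ_0 = 1, φ_1 = x, φ_2 = x^2.
G =
  [2, 0, 2/3]
  [0, 2/3, 0]
  [2/3, 0, 2/5],
b = (0, 12/5, 0).
Solving gives a_0 = 0, a_1 = 18/5, a_2 = 0, so
  g(x) = 18*x/5.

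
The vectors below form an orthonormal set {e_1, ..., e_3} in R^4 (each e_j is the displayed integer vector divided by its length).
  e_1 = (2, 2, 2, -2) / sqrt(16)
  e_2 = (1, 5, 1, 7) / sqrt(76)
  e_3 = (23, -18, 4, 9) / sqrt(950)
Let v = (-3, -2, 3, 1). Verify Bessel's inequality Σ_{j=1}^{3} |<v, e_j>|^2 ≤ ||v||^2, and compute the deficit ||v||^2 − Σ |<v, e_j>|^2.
Σ |<v, e_j>|^2 = 63/25; ||v||^2 = 23; deficit = 512/25

Write each e_j = u_j / sqrt(<u_j, u_j>) where u_j is the displayed integer vector. Then <v, e_j> = <v, u_j> / sqrt(<u_j, u_j>), so |<v, e_j>|^2 = <v, u_j>^2 / <u_j, u_j>.
Coefficients: <v, e_1> = -6/sqrt(16), <v, e_2> = -3/sqrt(76), <v, e_3> = -12/sqrt(950).
Square and sum: Σ |<v, e_j>|^2 = 63/25.
Compute ||v||^2 = v·v = 23.
Deficit = 23 − 63/25 = 512/25 ≥ 0, confirming Bessel's inequality. (The deficit equals ||v − Σ <v,e_j> e_j||^2, the squared distance from v to span{e_j}.)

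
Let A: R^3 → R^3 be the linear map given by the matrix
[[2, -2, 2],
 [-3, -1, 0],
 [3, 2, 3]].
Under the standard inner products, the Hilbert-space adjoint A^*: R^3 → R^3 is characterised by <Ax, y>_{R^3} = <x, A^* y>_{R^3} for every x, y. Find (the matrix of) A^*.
A^* = A^T =
[[2, -3, 3],
 [-2, -1, 2],
 [2, 0, 3]]

For real matrices with standard dot products, the defining identity <Ax, y> = <x, A^* y> gives (Ax)^T y = x^T (A^*) y, i.e. x^T A^T y = x^T (A^*) y. Since this holds for all x, y, we must have A^* = A^T. Therefore
A^* =
[[2, -3, 3],
 [-2, -1, 2],
 [2, 0, 3]].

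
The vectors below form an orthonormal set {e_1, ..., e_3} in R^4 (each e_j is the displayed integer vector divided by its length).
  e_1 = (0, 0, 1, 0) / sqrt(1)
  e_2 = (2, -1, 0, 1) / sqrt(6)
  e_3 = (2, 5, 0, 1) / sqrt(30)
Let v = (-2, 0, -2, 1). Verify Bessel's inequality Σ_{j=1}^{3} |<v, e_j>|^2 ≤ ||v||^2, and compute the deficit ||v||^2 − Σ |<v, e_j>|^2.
Σ |<v, e_j>|^2 = 29/5; ||v||^2 = 9; deficit = 16/5

Write each e_j = u_j / sqrt(<u_j, u_j>) where u_j is the displayed integer vector. Then <v, e_j> = <v, u_j> / sqrt(<u_j, u_j>), so |<v, e_j>|^2 = <v, u_j>^2 / <u_j, u_j>.
Coefficients: <v, e_1> = -2/sqrt(1), <v, e_2> = -3/sqrt(6), <v, e_3> = -3/sqrt(30).
Square and sum: Σ |<v, e_j>|^2 = 29/5.
Compute ||v||^2 = v·v = 9.
Deficit = 9 − 29/5 = 16/5 ≥ 0, confirming Bessel's inequality. (The deficit equals ||v − Σ <v,e_j> e_j||^2, the squared distance from v to span{e_j}.)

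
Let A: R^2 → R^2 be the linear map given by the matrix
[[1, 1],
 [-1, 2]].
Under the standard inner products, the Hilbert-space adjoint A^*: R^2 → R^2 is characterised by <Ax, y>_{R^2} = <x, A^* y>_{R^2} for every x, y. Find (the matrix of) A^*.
A^* = A^T =
[[1, -1],
 [1, 2]]

For real matrices with standard dot products, the defining identity <Ax, y> = <x, A^* y> gives (Ax)^T y = x^T (A^*) y, i.e. x^T A^T y = x^T (A^*) y. Since this holds for all x, y, we must have A^* = A^T. Therefore
A^* =
[[1, -1],
 [1, 2]].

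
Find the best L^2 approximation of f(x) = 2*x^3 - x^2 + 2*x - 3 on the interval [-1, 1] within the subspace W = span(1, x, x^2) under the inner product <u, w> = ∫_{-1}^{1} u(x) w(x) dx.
g(x) = -x^2 + 16*x/5 - 3

The best approximation g ∈ W is the orthogonal projection of f onto W. Writing g = a_0 + a_1 x + a_2 x^2, the coefficients solve the normal equations G · a = b where
  G_{ij} = <φ_i, φ_j> and b_i = <f, φ_i>, with φ_0 = 1, φ_1 = x, φ_2 = x^2.
G =
  [2, 0, 2/3]
  [0, 2/3, 0]
  [2/3, 0, 2/5],
b = (-20/3, 32/15, -12/5).
Solving gives a_0 = -3, a_1 = 16/5, a_2 = -1, so
  g(x) = -x^2 + 16*x/5 - 3.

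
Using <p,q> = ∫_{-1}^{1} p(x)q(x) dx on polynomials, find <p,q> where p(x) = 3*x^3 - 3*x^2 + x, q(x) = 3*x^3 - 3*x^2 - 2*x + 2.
<p,q> = -38/105

Expand the product: p(x)·q(x) = 9*x^6 - 18*x^5 + 6*x^4 + 9*x^3 - 8*x^2 + 2*x.
∫_{-1}^{1} of each monomial x^k gives [2/(k+1) if k even, 0 if k odd]. Integrating term-by-term (or equivalently evaluating the antiderivative F(x) = 9*x^7/7 - 3*x^6 + 6*x^5/5 + 9*x^4/4 - 8*x^3/3 + x^2 at the endpoints):
  F(1) − F(−1) = 29/420 − (181/420) = -38/105.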